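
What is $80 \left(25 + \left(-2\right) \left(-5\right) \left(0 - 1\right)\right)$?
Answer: $1200$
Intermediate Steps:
$80 \left(25 + \left(-2\right) \left(-5\right) \left(0 - 1\right)\right) = 80 \left(25 + 10 \left(-1\right)\right) = 80 \left(25 - 10\right) = 80 \cdot 15 = 1200$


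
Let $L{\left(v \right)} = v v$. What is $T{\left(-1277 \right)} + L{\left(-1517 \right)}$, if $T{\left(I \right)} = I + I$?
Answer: $2298735$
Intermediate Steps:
$L{\left(v \right)} = v^{2}$
$T{\left(I \right)} = 2 I$
$T{\left(-1277 \right)} + L{\left(-1517 \right)} = 2 \left(-1277\right) + \left(-1517\right)^{2} = -2554 + 2301289 = 2298735$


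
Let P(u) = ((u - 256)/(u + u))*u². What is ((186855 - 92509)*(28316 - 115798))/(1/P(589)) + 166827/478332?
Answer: -129056507749503389999/159444 ≈ -8.0942e+14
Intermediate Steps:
P(u) = u*(-256 + u)/2 (P(u) = ((-256 + u)/((2*u)))*u² = ((-256 + u)*(1/(2*u)))*u² = ((-256 + u)/(2*u))*u² = u*(-256 + u)/2)
((186855 - 92509)*(28316 - 115798))/(1/P(589)) + 166827/478332 = ((186855 - 92509)*(28316 - 115798))/(1/((½)*589*(-256 + 589))) + 166827/478332 = (94346*(-87482))/(1/((½)*589*333)) + 166827*(1/478332) = -8253576772/(1/(196137/2)) + 55609/159444 = -8253576772/2/196137 + 55609/159444 = -8253576772*196137/2 + 55609/159444 = -809415893664882 + 55609/159444 = -129056507749503389999/159444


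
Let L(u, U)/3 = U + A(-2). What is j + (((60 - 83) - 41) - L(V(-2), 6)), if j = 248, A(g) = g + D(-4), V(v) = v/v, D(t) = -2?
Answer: 178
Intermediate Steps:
V(v) = 1
A(g) = -2 + g (A(g) = g - 2 = -2 + g)
L(u, U) = -12 + 3*U (L(u, U) = 3*(U + (-2 - 2)) = 3*(U - 4) = 3*(-4 + U) = -12 + 3*U)
j + (((60 - 83) - 41) - L(V(-2), 6)) = 248 + (((60 - 83) - 41) - (-12 + 3*6)) = 248 + ((-23 - 41) - (-12 + 18)) = 248 + (-64 - 1*6) = 248 + (-64 - 6) = 248 - 70 = 178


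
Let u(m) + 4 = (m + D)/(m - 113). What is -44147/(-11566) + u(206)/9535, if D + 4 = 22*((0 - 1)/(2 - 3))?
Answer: 39145861217/10256208330 ≈ 3.8168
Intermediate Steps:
D = 18 (D = -4 + 22*((0 - 1)/(2 - 3)) = -4 + 22*(-1/(-1)) = -4 + 22*(-1*(-1)) = -4 + 22*1 = -4 + 22 = 18)
u(m) = -4 + (18 + m)/(-113 + m) (u(m) = -4 + (m + 18)/(m - 113) = -4 + (18 + m)/(-113 + m))
-44147/(-11566) + u(206)/9535 = -44147/(-11566) + ((470 - 3*206)/(-113 + 206))/9535 = -44147*(-1/11566) + ((470 - 618)/93)*(1/9535) = 44147/11566 + ((1/93)*(-148))*(1/9535) = 44147/11566 - 148/93*1/9535 = 44147/11566 - 148/886755 = 39145861217/10256208330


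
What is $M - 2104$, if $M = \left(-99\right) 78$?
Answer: $-9826$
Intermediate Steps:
$M = -7722$
$M - 2104 = -7722 - 2104 = -9826$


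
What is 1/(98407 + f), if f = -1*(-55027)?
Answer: 1/153434 ≈ 6.5175e-6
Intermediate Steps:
f = 55027
1/(98407 + f) = 1/(98407 + 55027) = 1/153434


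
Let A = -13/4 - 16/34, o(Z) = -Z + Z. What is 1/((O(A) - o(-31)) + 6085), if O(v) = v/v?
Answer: 1/6086 ≈ 0.00016431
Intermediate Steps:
o(Z) = 0
A = -253/68 (A = -13*¼ - 16*1/34 = -13/4 - 8/17 = -253/68 ≈ -3.7206)
O(v) = 1
1/((O(A) - o(-31)) + 6085) = 1/((1 - 1*0) + 6085) = 1/((1 + 0) + 6085) = 1/(1 + 6085) = 1/6086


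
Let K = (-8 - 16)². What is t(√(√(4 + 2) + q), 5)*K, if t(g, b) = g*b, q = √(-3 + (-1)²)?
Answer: 2880*√(√6 + I*√2) ≈ 4678.5 + 1253.6*I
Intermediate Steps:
q = I*√2 (q = √(-3 + 1) = √(-2) = I*√2 ≈ 1.4142*I)
t(g, b) = b*g
K = 576 (K = (-24)² = 576)
t(√(√(4 + 2) + q), 5)*K = (5*√(√(4 + 2) + I*√2))*576 = (5*√(√6 + I*√2))*576 = 2880*√(√6 + I*√2)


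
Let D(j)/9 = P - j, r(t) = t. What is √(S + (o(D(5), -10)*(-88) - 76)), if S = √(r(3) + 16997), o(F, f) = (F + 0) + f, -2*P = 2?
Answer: √(5556 + 10*√170) ≈ 75.408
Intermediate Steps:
P = -1 (P = -½*2 = -1)
D(j) = -9 - 9*j (D(j) = 9*(-1 - j) = -9 - 9*j)
o(F, f) = F + f
S = 10*√170 (S = √(3 + 16997) = √17000 = 10*√170 ≈ 130.38)
√(S + (o(D(5), -10)*(-88) - 76)) = √(10*√170 + (((-9 - 9*5) - 10)*(-88) - 76)) = √(10*√170 + (((-9 - 45) - 10)*(-88) - 76)) = √(10*√170 + ((-54 - 10)*(-88) - 76)) = √(10*√170 + (-64*(-88) - 76)) = √(10*√170 + (5632 - 76)) = √(10*√170 + 5556) = √(5556 + 10*√170)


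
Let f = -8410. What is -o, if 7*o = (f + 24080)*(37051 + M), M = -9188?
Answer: -436613210/7 ≈ -6.2373e+7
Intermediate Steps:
o = 436613210/7 (o = ((-8410 + 24080)*(37051 - 9188))/7 = (15670*27863)/7 = (⅐)*436613210 = 436613210/7 ≈ 6.2373e+7)
-o = -1*436613210/7 = -436613210/7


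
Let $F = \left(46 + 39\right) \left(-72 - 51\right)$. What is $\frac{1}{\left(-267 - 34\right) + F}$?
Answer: $- \frac{1}{10756} \approx -9.2971 \cdot 10^{-5}$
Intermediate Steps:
$F = -10455$ ($F = 85 \left(-123\right) = -10455$)
$\frac{1}{\left(-267 - 34\right) + F} = \frac{1}{\left(-267 - 34\right) - 10455} = \frac{1}{-301 - 10455} = \frac{1}{-10756} = - \frac{1}{10756}$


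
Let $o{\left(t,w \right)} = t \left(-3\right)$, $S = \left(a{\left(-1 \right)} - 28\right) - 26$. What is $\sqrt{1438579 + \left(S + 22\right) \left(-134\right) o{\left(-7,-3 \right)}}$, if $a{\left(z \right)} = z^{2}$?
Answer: $\sqrt{1525813} \approx 1235.2$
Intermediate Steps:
$S = -53$ ($S = \left(\left(-1\right)^{2} - 28\right) - 26 = \left(1 - 28\right) - 26 = -27 - 26 = -53$)
$o{\left(t,w \right)} = - 3 t$
$\sqrt{1438579 + \left(S + 22\right) \left(-134\right) o{\left(-7,-3 \right)}} = \sqrt{1438579 + \left(-53 + 22\right) \left(-134\right) \left(\left(-3\right) \left(-7\right)\right)} = \sqrt{1438579 + \left(-31\right) \left(-134\right) 21} = \sqrt{1438579 + 4154 \cdot 21} = \sqrt{1438579 + 87234} = \sqrt{1525813}$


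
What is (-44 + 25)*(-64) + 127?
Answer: 1343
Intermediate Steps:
(-44 + 25)*(-64) + 127 = -19*(-64) + 127 = 1216 + 127 = 1343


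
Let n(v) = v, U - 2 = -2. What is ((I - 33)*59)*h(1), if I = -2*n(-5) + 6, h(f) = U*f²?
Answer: 0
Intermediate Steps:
U = 0 (U = 2 - 2 = 0)
h(f) = 0 (h(f) = 0*f² = 0)
I = 16 (I = -2*(-5) + 6 = 10 + 6 = 16)
((I - 33)*59)*h(1) = ((16 - 33)*59)*0 = -17*59*0 = -1003*0 = 0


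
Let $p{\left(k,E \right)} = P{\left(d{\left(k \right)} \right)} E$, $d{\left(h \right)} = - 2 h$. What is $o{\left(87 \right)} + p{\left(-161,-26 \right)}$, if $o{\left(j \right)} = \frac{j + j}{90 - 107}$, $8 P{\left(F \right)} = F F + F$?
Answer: $- \frac{11493011}{34} \approx -3.3803 \cdot 10^{5}$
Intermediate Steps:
$P{\left(F \right)} = \frac{F}{8} + \frac{F^{2}}{8}$ ($P{\left(F \right)} = \frac{F F + F}{8} = \frac{F^{2} + F}{8} = \frac{F + F^{2}}{8} = \frac{F}{8} + \frac{F^{2}}{8}$)
$p{\left(k,E \right)} = - \frac{E k \left(1 - 2 k\right)}{4}$ ($p{\left(k,E \right)} = \frac{- 2 k \left(1 - 2 k\right)}{8} E = - \frac{k \left(1 - 2 k\right)}{4} E = - \frac{E k \left(1 - 2 k\right)}{4}$)
$o{\left(j \right)} = - \frac{2 j}{17}$ ($o{\left(j \right)} = \frac{2 j}{-17} = 2 j \left(- \frac{1}{17}\right) = - \frac{2 j}{17}$)
$o{\left(87 \right)} + p{\left(-161,-26 \right)} = \left(- \frac{2}{17}\right) 87 + \frac{1}{4} \left(-26\right) \left(-161\right) \left(-1 + 2 \left(-161\right)\right) = - \frac{174}{17} + \frac{1}{4} \left(-26\right) \left(-161\right) \left(-1 - 322\right) = - \frac{174}{17} + \frac{1}{4} \left(-26\right) \left(-161\right) \left(-323\right) = - \frac{174}{17} - \frac{676039}{2} = - \frac{11493011}{34}$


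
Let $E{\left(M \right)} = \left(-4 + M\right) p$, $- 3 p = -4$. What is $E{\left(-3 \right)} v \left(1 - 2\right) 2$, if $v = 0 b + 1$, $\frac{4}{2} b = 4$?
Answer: $\frac{56}{3} \approx 18.667$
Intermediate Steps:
$p = \frac{4}{3}$ ($p = \left(- \frac{1}{3}\right) \left(-4\right) = \frac{4}{3} \approx 1.3333$)
$E{\left(M \right)} = - \frac{16}{3} + \frac{4 M}{3}$ ($E{\left(M \right)} = \left(-4 + M\right) \frac{4}{3} = - \frac{16}{3} + \frac{4 M}{3}$)
$b = 2$ ($b = \frac{1}{2} \cdot 4 = 2$)
$v = 1$ ($v = 0 \cdot 2 + 1 = 0 + 1 = 1$)
$E{\left(-3 \right)} v \left(1 - 2\right) 2 = \left(- \frac{16}{3} + \frac{4}{3} \left(-3\right)\right) 1 \left(1 - 2\right) 2 = \left(- \frac{16}{3} - 4\right) 1 \left(\left(-1\right) 2\right) = \left(- \frac{28}{3}\right) 1 \left(-2\right) = \left(- \frac{28}{3}\right) \left(-2\right) = \frac{56}{3}$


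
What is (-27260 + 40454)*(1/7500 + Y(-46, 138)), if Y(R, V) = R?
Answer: -758652801/1250 ≈ -6.0692e+5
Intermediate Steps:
(-27260 + 40454)*(1/7500 + Y(-46, 138)) = (-27260 + 40454)*(1/7500 - 46) = 13194*(1/7500 - 46) = 13194*(-344999/7500) = -758652801/1250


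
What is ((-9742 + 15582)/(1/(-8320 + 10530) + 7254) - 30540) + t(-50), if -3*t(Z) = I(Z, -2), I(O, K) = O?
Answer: -1467951176170/48094023 ≈ -30523.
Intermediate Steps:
t(Z) = -Z/3
((-9742 + 15582)/(1/(-8320 + 10530) + 7254) - 30540) + t(-50) = ((-9742 + 15582)/(1/(-8320 + 10530) + 7254) - 30540) - ⅓*(-50) = (5840/(1/2210 + 7254) - 30540) + 50/3 = (5840/(16031341/2210) - 30540) + 50/3 = (5840*(2210/16031341) - 30540) + 50/3 = (12906400/16031341 - 30540) + 50/3 = -489584247740/16031341 + 50/3 = -1467951176170/48094023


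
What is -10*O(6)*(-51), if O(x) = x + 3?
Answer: 4590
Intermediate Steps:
O(x) = 3 + x
-10*O(6)*(-51) = -10*(3 + 6)*(-51) = -90*(-51) = -10*(-459) = 4590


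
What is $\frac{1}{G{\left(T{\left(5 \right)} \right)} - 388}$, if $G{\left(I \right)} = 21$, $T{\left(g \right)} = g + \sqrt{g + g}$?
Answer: $- \frac{1}{367} \approx -0.0027248$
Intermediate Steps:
$T{\left(g \right)} = g + \sqrt{2} \sqrt{g}$ ($T{\left(g \right)} = g + \sqrt{2 g} = g + \sqrt{2} \sqrt{g}$)
$\frac{1}{G{\left(T{\left(5 \right)} \right)} - 388} = \frac{1}{21 - 388} = \frac{1}{-367} = - \frac{1}{367}$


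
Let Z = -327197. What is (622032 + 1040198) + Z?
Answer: 1335033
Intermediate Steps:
(622032 + 1040198) + Z = (622032 + 1040198) - 327197 = 1662230 - 327197 = 1335033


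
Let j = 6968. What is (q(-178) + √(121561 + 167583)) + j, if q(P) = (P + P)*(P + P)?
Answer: 133704 + 2*√72286 ≈ 1.3424e+5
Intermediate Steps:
q(P) = 4*P² (q(P) = (2*P)*(2*P) = 4*P²)
(q(-178) + √(121561 + 167583)) + j = (4*(-178)² + √(121561 + 167583)) + 6968 = (4*31684 + √289144) + 6968 = (126736 + 2*√72286) + 6968 = 133704 + 2*√72286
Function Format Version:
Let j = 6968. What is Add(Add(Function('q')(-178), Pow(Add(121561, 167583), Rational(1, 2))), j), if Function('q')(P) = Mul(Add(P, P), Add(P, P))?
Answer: Add(133704, Mul(2, Pow(72286, Rational(1, 2)))) ≈ 1.3424e+5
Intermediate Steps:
Function('q')(P) = Mul(4, Pow(P, 2)) (Function('q')(P) = Mul(Mul(2, P), Mul(2, P)) = Mul(4, Pow(P, 2)))
Add(Add(Function('q')(-178), Pow(Add(121561, 167583), Rational(1, 2))), j) = Add(Add(Mul(4, Pow(-178, 2)), Pow(Add(121561, 167583), Rational(1, 2))), 6968) = Add(Add(Mul(4, 31684), Pow(289144, Rational(1, 2))), 6968) = Add(Add(126736, Mul(2, Pow(72286, Rational(1, 2)))), 6968) = Add(133704, Mul(2, Pow(72286, Rational(1, 2))))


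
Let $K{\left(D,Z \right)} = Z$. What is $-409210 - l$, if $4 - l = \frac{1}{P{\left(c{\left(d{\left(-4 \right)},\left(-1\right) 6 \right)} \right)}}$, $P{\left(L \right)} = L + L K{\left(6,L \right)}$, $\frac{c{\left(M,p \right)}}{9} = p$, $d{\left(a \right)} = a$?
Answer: $- \frac{1171170467}{2862} \approx -4.0921 \cdot 10^{5}$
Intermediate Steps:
$c{\left(M,p \right)} = 9 p$
$P{\left(L \right)} = L + L^{2}$ ($P{\left(L \right)} = L + L L = L + L^{2}$)
$l = \frac{11447}{2862}$ ($l = 4 - \frac{1}{9 \left(\left(-1\right) 6\right) \left(1 + 9 \left(\left(-1\right) 6\right)\right)} = 4 - \frac{1}{9 \left(-6\right) \left(1 + 9 \left(-6\right)\right)} = 4 - \frac{1}{\left(-54\right) \left(1 - 54\right)} = 4 - \frac{1}{\left(-54\right) \left(-53\right)} = 4 - \frac{1}{2862} = \frac{11447}{2862} \approx 3.9996$)
$-409210 - l = -409210 - \frac{11447}{2862} = - \frac{1171170467}{2862}$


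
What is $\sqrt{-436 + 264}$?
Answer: $2 i \sqrt{43} \approx 13.115 i$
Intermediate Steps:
$\sqrt{-436 + 264} = \sqrt{-172} = 2 i \sqrt{43}$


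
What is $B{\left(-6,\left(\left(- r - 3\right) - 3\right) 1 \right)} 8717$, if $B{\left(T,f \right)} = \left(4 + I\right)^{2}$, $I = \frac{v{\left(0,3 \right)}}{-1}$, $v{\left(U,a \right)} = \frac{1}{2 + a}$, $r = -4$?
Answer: $\frac{3146837}{25} \approx 1.2587 \cdot 10^{5}$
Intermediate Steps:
$I = - \frac{1}{5}$ ($I = \frac{1}{\left(2 + 3\right) \left(-1\right)} = \frac{1}{5} \left(-1\right) = - \frac{1}{5} \approx -0.2$)
$B{\left(T,f \right)} = \frac{361}{25}$ ($B{\left(T,f \right)} = \left(4 - \frac{1}{5}\right)^{2} = \left(\frac{19}{5}\right)^{2} = \frac{361}{25}$)
$B{\left(-6,\left(\left(- r - 3\right) - 3\right) 1 \right)} 8717 = \frac{361}{25} \cdot 8717 = \frac{3146837}{25}$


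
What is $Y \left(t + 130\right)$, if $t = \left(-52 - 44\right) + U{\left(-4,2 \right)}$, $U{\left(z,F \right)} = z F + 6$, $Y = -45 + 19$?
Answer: $-832$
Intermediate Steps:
$Y = -26$
$U{\left(z,F \right)} = 6 + F z$ ($U{\left(z,F \right)} = F z + 6 = 6 + F z$)
$t = -98$ ($t = \left(-52 - 44\right) + \left(6 + 2 \left(-4\right)\right) = -96 + \left(6 - 8\right) = -96 - 2 = -98$)
$Y \left(t + 130\right) = - 26 \left(-98 + 130\right) = \left(-26\right) 32 = -832$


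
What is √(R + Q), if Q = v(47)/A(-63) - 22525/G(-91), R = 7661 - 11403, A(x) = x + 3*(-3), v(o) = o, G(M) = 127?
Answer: I*√9104532718/1524 ≈ 62.61*I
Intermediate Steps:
A(x) = -9 + x (A(x) = x - 9 = -9 + x)
R = -3742
Q = -1627769/9144 (Q = 47/(-9 - 63) - 22525/127 = 47/(-72) - 22525*1/127 = 47*(-1/72) - 22525/127 = -47/72 - 22525/127 = -1627769/9144 ≈ -178.01)
√(R + Q) = √(-3742 - 1627769/9144) = √(-35844617/9144) = I*√9104532718/1524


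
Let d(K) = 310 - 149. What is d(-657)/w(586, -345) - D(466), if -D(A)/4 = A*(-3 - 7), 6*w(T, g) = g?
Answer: -93214/5 ≈ -18643.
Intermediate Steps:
w(T, g) = g/6
d(K) = 161
D(A) = 40*A (D(A) = -4*A*(-3 - 7) = -4*A*(-10) = -(-40)*A = 40*A)
d(-657)/w(586, -345) - D(466) = 161/(((1/6)*(-345))) - 40*466 = 161/(-115/2) - 1*18640 = 161*(-2/115) - 18640 = -14/5 - 18640 = -93214/5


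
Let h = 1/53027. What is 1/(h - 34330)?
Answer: -53027/1820416909 ≈ -2.9129e-5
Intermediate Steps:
h = 1/53027 ≈ 1.8858e-5
1/(h - 34330) = 1/(1/53027 - 34330) = 1/(-1820416909/53027) = -53027/1820416909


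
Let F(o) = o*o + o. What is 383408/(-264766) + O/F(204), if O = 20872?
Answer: -1313490826/1384064265 ≈ -0.94901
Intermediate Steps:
F(o) = o + o**2 (F(o) = o**2 + o = o + o**2)
383408/(-264766) + O/F(204) = 383408/(-264766) + 20872/((204*(1 + 204))) = 383408*(-1/264766) + 20872/((204*205)) = -191704/132383 + 20872/41820 = -191704/132383 + 20872*(1/41820) = -191704/132383 + 5218/10455 = -1313490826/1384064265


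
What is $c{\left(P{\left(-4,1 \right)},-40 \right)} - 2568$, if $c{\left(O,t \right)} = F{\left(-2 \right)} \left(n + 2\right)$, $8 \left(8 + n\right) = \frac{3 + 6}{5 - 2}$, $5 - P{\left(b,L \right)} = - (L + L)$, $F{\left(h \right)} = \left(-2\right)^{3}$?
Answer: $-2523$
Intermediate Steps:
$F{\left(h \right)} = -8$
$P{\left(b,L \right)} = 5 + 2 L$ ($P{\left(b,L \right)} = 5 - - (L + L) = 5 - - 2 L = 5 + 2 L$)
$n = - \frac{61}{8}$ ($n = -8 + \frac{\left(3 + 6\right) \frac{1}{5 - 2}}{8} = -8 + \frac{9 \cdot \frac{1}{3}}{8} = -8 + \frac{1}{8} \cdot 3 = -8 + \frac{3}{8} = - \frac{61}{8} \approx -7.625$)
$c{\left(O,t \right)} = 45$ ($c{\left(O,t \right)} = - 8 \left(- \frac{61}{8} + 2\right) = \left(-8\right) \left(- \frac{45}{8}\right) = 45$)
$c{\left(P{\left(-4,1 \right)},-40 \right)} - 2568 = 45 - 2568 = -2523$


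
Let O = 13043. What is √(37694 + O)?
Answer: √50737 ≈ 225.25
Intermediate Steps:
√(37694 + O) = √(37694 + 13043) = √50737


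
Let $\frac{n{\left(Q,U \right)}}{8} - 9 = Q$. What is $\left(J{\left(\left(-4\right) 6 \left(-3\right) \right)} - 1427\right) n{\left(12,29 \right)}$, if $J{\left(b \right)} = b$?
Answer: $-227640$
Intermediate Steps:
$n{\left(Q,U \right)} = 72 + 8 Q$
$\left(J{\left(\left(-4\right) 6 \left(-3\right) \right)} - 1427\right) n{\left(12,29 \right)} = \left(\left(-4\right) 6 \left(-3\right) - 1427\right) \left(72 + 8 \cdot 12\right) = \left(\left(-24\right) \left(-3\right) - 1427\right) \left(72 + 96\right) = \left(72 - 1427\right) 168 = \left(-1355\right) 168 = -227640$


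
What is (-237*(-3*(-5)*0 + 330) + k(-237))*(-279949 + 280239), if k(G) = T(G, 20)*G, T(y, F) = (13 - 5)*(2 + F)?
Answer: -34777380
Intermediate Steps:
T(y, F) = 16 + 8*F (T(y, F) = 8*(2 + F) = 16 + 8*F)
k(G) = 176*G (k(G) = (16 + 8*20)*G = (16 + 160)*G = 176*G)
(-237*(-3*(-5)*0 + 330) + k(-237))*(-279949 + 280239) = (-237*(-3*(-5)*0 + 330) + 176*(-237))*(-279949 + 280239) = (-237*(15*0 + 330) - 41712)*290 = (-237*(0 + 330) - 41712)*290 = (-237*330 - 41712)*290 = (-78210 - 41712)*290 = -119922*290 = -34777380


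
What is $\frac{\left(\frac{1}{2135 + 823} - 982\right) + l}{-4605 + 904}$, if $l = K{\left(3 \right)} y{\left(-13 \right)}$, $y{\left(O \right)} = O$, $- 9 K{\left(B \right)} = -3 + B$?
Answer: $\frac{2904755}{10947558} \approx 0.26533$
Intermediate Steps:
$K{\left(B \right)} = \frac{1}{3} - \frac{B}{9}$ ($K{\left(B \right)} = - \frac{-3 + B}{9} = \frac{1}{3} - \frac{B}{9}$)
$l = 0$ ($l = \left(\frac{1}{3} - \frac{1}{3}\right) \left(-13\right) = 0 \left(-13\right) = 0$)
$\frac{\left(\frac{1}{2135 + 823} - 982\right) + l}{-4605 + 904} = \frac{\left(\frac{1}{2135 + 823} - 982\right) + 0}{-4605 + 904} = \frac{\left(\frac{1}{2958} - 982\right) + 0}{-3701} = \left(\left(\frac{1}{2958} - 982\right) + 0\right) \left(- \frac{1}{3701}\right) = \left(- \frac{2904755}{2958} + 0\right) \left(- \frac{1}{3701}\right) = \left(- \frac{2904755}{2958}\right) \left(- \frac{1}{3701}\right) = \frac{2904755}{10947558}$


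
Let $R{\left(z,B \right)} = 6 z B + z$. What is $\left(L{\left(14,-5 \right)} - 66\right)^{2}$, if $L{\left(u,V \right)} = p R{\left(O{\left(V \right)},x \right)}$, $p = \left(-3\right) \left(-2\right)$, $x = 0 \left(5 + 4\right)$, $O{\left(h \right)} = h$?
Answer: $9216$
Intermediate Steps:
$x = 0$ ($x = 0 \cdot 9 = 0$)
$p = 6$
$R{\left(z,B \right)} = z + 6 B z$ ($R{\left(z,B \right)} = 6 B z + z = z + 6 B z$)
$L{\left(u,V \right)} = 6 V$ ($L{\left(u,V \right)} = 6 V \left(1 + 6 \cdot 0\right) = 6 V \left(1 + 0\right) = 6 V 1 = 6 V$)
$\left(L{\left(14,-5 \right)} - 66\right)^{2} = \left(6 \left(-5\right) - 66\right)^{2} = \left(-30 - 66\right)^{2} = \left(-96\right)^{2} = 9216$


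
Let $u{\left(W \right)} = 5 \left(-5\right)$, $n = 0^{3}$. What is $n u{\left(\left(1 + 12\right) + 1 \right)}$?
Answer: $0$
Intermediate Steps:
$n = 0$
$u{\left(W \right)} = -25$
$n u{\left(\left(1 + 12\right) + 1 \right)} = 0 \left(-25\right) = 0$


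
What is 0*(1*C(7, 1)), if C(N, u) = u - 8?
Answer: 0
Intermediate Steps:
C(N, u) = -8 + u
0*(1*C(7, 1)) = 0*(1*(-8 + 1)) = 0*(1*(-7)) = 0*(-7) = 0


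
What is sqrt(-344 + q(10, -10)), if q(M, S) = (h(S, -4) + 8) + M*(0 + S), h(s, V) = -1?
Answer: I*sqrt(437) ≈ 20.905*I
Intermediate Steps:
q(M, S) = 7 + M*S (q(M, S) = (-1 + 8) + M*(0 + S) = 7 + M*S)
sqrt(-344 + q(10, -10)) = sqrt(-344 + (7 + 10*(-10))) = sqrt(-344 + (7 - 100)) = sqrt(-344 - 93) = sqrt(-437) = I*sqrt(437)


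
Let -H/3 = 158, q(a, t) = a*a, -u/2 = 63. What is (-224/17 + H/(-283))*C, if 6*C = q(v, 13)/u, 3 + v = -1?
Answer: 221336/909279 ≈ 0.24342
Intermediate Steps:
v = -4 (v = -3 - 1 = -4)
u = -126 (u = -2*63 = -126)
q(a, t) = a**2
H = -474 (H = -3*158 = -474)
C = -4/189 (C = ((-4)**2/(-126))/6 = (16*(-1/126))/6 = (1/6)*(-8/63) = -4/189 ≈ -0.021164)
(-224/17 + H/(-283))*C = (-224/17 - 474/(-283))*(-4/189) = (-224*1/17 - 474*(-1/283))*(-4/189) = (-224/17 + 474/283)*(-4/189) = -55334/4811*(-4/189) = 221336/909279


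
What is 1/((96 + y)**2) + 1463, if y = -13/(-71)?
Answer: 68227362624/46635241 ≈ 1463.0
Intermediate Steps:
y = 13/71 (y = -13*(-1/71) = 13/71 ≈ 0.18310)
1/((96 + y)**2) + 1463 = 1/((96 + 13/71)**2) + 1463 = 1/((6829/71)**2) + 1463 = 1/(46635241/5041) + 1463 = 5041/46635241 + 1463 = 68227362624/46635241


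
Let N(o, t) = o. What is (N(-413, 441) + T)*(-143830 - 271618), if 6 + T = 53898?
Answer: -22217743592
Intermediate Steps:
T = 53892 (T = -6 + 53898 = 53892)
(N(-413, 441) + T)*(-143830 - 271618) = (-413 + 53892)*(-143830 - 271618) = 53479*(-415448) = -22217743592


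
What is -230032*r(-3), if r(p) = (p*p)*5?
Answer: -10351440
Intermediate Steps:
r(p) = 5*p**2 (r(p) = p**2*5 = 5*p**2)
-230032*r(-3) = -1150160*(-3)**2 = -1150160*9 = -230032*45 = -10351440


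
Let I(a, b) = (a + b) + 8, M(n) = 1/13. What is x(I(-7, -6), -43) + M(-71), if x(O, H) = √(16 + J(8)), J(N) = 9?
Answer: 66/13 ≈ 5.0769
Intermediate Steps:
M(n) = 1/13
I(a, b) = 8 + a + b
x(O, H) = 5 (x(O, H) = √(16 + 9) = √25 = 5)
x(I(-7, -6), -43) + M(-71) = 5 + 1/13 = 66/13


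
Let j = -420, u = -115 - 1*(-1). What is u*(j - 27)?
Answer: 50958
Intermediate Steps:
u = -114 (u = -115 + 1 = -114)
u*(j - 27) = -114*(-420 - 27) = -114*(-447) = 50958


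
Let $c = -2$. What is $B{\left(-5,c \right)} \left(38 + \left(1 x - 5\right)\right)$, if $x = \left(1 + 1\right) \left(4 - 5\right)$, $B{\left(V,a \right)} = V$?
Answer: $-155$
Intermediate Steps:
$x = -2$ ($x = 2 \left(-1\right) = -2$)
$B{\left(-5,c \right)} \left(38 + \left(1 x - 5\right)\right) = - 5 \left(38 + \left(1 \left(-2\right) - 5\right)\right) = - 5 \left(38 - 7\right) = \left(-5\right) 31 = -155$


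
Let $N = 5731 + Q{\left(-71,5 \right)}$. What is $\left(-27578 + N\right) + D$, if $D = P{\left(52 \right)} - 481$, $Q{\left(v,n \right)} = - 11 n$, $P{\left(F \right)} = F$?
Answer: $-22331$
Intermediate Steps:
$D = -429$ ($D = 52 - 481 = -429$)
$N = 5676$ ($N = 5731 - 55 = 5676$)
$\left(-27578 + N\right) + D = \left(-27578 + 5676\right) - 429 = -21902 - 429 = -22331$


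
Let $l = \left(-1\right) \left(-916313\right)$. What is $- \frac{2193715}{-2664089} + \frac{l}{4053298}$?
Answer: $\frac{11332920005927}{10798346615522} \approx 1.0495$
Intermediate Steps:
$l = 916313$
$- \frac{2193715}{-2664089} + \frac{l}{4053298} = - \frac{2193715}{-2664089} + \frac{916313}{4053298} = \left(-2193715\right) \left(- \frac{1}{2664089}\right) + 916313 \cdot \frac{1}{4053298} = \frac{2193715}{2664089} + \frac{916313}{4053298} = \frac{11332920005927}{10798346615522}$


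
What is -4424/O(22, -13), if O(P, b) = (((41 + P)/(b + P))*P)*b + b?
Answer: 4424/2015 ≈ 2.1955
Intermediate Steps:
O(P, b) = b + P*b*(41 + P)/(P + b) (O(P, b) = (((41 + P)/(P + b))*P)*b + b = (P*(41 + P)/(P + b))*b + b = P*b*(41 + P)/(P + b) + b = b + P*b*(41 + P)/(P + b))
-4424/O(22, -13) = -4424*(-(22 - 13)/(13*(-13 + 22² + 42*22))) = -4424*(-9/(13*(-13 + 484 + 924))) = -4424/((-13*⅑*1395)) = -4424/(-2015) = -4424*(-1/2015) = 4424/2015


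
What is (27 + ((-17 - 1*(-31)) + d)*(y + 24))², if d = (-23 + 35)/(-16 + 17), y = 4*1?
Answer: 570025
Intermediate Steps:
y = 4
d = 12 (d = 12/1 = 12*1 = 12)
(27 + ((-17 - 1*(-31)) + d)*(y + 24))² = (27 + ((-17 - 1*(-31)) + 12)*(4 + 24))² = (27 + ((-17 + 31) + 12)*28)² = (27 + (14 + 12)*28)² = (27 + 26*28)² = (27 + 728)² = 755² = 570025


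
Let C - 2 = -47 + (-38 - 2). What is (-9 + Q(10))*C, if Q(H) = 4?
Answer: 425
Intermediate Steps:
C = -85 (C = 2 + (-47 + (-38 - 2)) = 2 + (-47 - 40) = 2 - 87 = -85)
(-9 + Q(10))*C = (-9 + 4)*(-85) = -5*(-85) = 425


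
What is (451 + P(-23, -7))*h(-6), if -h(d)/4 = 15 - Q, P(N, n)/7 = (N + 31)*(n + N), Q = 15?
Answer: 0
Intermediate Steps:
P(N, n) = 7*(31 + N)*(N + n) (P(N, n) = 7*((N + 31)*(n + N)) = 7*((31 + N)*(N + n)) = 7*(31 + N)*(N + n))
h(d) = 0 (h(d) = -4*(15 - 1*15) = -4*(15 - 15) = -4*0 = 0)
(451 + P(-23, -7))*h(-6) = (451 + (7*(-23)**2 + 217*(-23) + 217*(-7) + 7*(-23)*(-7)))*0 = (451 + (7*529 - 4991 - 1519 + 1127))*0 = (451 + (3703 - 4991 - 1519 + 1127))*0 = (451 - 1680)*0 = -1229*0 = 0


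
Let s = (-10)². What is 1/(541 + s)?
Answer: 1/641 ≈ 0.0015601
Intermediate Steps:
s = 100
1/(541 + s) = 1/(541 + 100) = 1/641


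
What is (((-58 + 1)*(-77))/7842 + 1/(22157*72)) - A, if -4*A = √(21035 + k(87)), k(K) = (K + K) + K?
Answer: 1166966183/2085062328 + 11*√11 ≈ 37.043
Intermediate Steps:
k(K) = 3*K (k(K) = 2*K + K = 3*K)
A = -11*√11 (A = -√(21035 + 3*87)/4 = -√(21035 + 261)/4 = -11*√11 ≈ -36.483)
(((-58 + 1)*(-77))/7842 + 1/(22157*72)) - A = (((-58 + 1)*(-77))/7842 + 1/(22157*72)) - (-11)*√11 = (-57*(-77)*(1/7842) + (1/22157)*(1/72)) + 11*√11 = (4389*(1/7842) + 1/1595304) + 11*√11 = (1463/2614 + 1/1595304) + 11*√11 = 1166966183/2085062328 + 11*√11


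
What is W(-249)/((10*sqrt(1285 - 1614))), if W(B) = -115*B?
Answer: -5727*I*sqrt(329)/658 ≈ -157.87*I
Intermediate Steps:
W(-249)/((10*sqrt(1285 - 1614))) = (-115*(-249))/((10*sqrt(1285 - 1614))) = 28635/((10*sqrt(-329))) = 28635/((10*(I*sqrt(329)))) = 28635/((10*I*sqrt(329))) = 28635*(-I*sqrt(329)/3290) = -5727*I*sqrt(329)/658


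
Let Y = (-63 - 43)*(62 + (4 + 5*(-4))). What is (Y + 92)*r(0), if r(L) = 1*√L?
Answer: 0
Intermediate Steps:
r(L) = √L
Y = -4876 (Y = -106*(62 + (4 - 20)) = -106*(62 - 16) = -106*46 = -4876)
(Y + 92)*r(0) = (-4876 + 92)*√0 = -4784*0 = 0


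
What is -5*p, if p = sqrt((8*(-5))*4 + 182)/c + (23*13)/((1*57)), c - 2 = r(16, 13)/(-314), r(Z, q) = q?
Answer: -1495/57 - 314*sqrt(22)/123 ≈ -38.202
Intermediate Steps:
c = 615/314 (c = 2 + 13/(-314) = 2 + 13*(-1/314) = 2 - 13/314 = 615/314 ≈ 1.9586)
p = 299/57 + 314*sqrt(22)/615 (p = sqrt((8*(-5))*4 + 182)/(615/314) + (23*13)/((1*57)) = sqrt(-40*4 + 182)*(314/615) + 299/57 = sqrt(-160 + 182)*(314/615) + 299*(1/57) = sqrt(22)*(314/615) + 299/57 = 314*sqrt(22)/615 + 299/57 = 299/57 + 314*sqrt(22)/615 ≈ 7.6404)
-5*p = -5*(299/57 + 314*sqrt(22)/615) = -1495/57 - 314*sqrt(22)/123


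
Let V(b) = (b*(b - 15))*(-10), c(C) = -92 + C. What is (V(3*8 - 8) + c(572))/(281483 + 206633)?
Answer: 80/122029 ≈ 0.00065558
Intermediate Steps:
V(b) = -10*b*(-15 + b) (V(b) = (b*(-15 + b))*(-10) = -10*b*(-15 + b))
(V(3*8 - 8) + c(572))/(281483 + 206633) = (10*(3*8 - 8)*(15 - (3*8 - 8)) + (-92 + 572))/(281483 + 206633) = (10*(24 - 8)*(15 - (24 - 8)) + 480)/488116 = (10*16*(15 - 1*16) + 480)*(1/488116) = (10*16*(15 - 16) + 480)*(1/488116) = (10*16*(-1) + 480)*(1/488116) = (-160 + 480)*(1/488116) = 320*(1/488116) = 80/122029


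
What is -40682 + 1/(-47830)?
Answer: -1945820061/47830 ≈ -40682.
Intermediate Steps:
-40682 + 1/(-47830) = -40682 - 1/47830 = -1945820061/47830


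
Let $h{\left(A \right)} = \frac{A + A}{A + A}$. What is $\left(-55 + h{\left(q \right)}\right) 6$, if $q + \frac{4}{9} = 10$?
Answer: $-324$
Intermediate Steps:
$q = \frac{86}{9}$ ($q = - \frac{4}{9} + 10 = \frac{86}{9} \approx 9.5556$)
$h{\left(A \right)} = 1$ ($h{\left(A \right)} = \frac{2 A}{2 A} = 2 A \frac{1}{2 A} = 1$)
$\left(-55 + h{\left(q \right)}\right) 6 = \left(-55 + 1\right) 6 = \left(-54\right) 6 = -324$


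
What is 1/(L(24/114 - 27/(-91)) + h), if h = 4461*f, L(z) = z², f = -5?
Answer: -2989441/66678712376 ≈ -4.4834e-5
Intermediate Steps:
h = -22305 (h = 4461*(-5) = -22305)
1/(L(24/114 - 27/(-91)) + h) = 1/((24/114 - 27/(-91))² - 22305) = 1/((24*(1/114) - 27*(-1/91))² - 22305) = 1/((4/19 + 27/91)² - 22305) = 1/((877/1729)² - 22305) = 1/(769129/2989441 - 22305) = 1/(-66678712376/2989441) = -2989441/66678712376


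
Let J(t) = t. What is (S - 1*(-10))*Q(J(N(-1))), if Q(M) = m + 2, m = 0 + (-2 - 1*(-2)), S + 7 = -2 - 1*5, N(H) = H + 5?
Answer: -8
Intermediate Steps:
N(H) = 5 + H
S = -14 (S = -7 + (-2 - 1*5) = -7 + (-2 - 5) = -7 - 7 = -14)
m = 0 (m = 0 + (-2 + 2) = 0 + 0 = 0)
Q(M) = 2 (Q(M) = 0 + 2 = 2)
(S - 1*(-10))*Q(J(N(-1))) = (-14 - 1*(-10))*2 = (-14 + 10)*2 = -4*2 = -8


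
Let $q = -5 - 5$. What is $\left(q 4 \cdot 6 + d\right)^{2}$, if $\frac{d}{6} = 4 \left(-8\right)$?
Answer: $186624$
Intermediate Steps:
$d = -192$ ($d = 6 \cdot 4 \left(-8\right) = 6 \left(-32\right) = -192$)
$q = -10$
$\left(q 4 \cdot 6 + d\right)^{2} = \left(\left(-10\right) 4 \cdot 6 - 192\right)^{2} = \left(\left(-40\right) 6 - 192\right)^{2} = \left(-240 - 192\right)^{2} = \left(-432\right)^{2} = 186624$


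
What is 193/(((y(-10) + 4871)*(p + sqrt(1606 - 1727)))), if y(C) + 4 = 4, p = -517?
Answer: -9071/118414010 - 193*I/118414010 ≈ -7.6604e-5 - 1.6299e-6*I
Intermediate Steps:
y(C) = 0 (y(C) = -4 + 4 = 0)
193/(((y(-10) + 4871)*(p + sqrt(1606 - 1727)))) = 193/(((0 + 4871)*(-517 + sqrt(1606 - 1727)))) = 193/((4871*(-517 + sqrt(-121)))) = 193/((4871*(-517 + 11*I))) = 193/(-2518307 + 53581*I) = 193*((-2518307 - 53581*I)/6344741069810) = 193*(-2518307 - 53581*I)/6344741069810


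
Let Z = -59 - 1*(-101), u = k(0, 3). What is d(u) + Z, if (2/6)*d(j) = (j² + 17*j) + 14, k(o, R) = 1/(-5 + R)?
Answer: 237/4 ≈ 59.250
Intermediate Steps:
u = -½ (u = 1/(-5 + 3) = 1/(-2) = -½ ≈ -0.50000)
d(j) = 42 + 3*j² + 51*j (d(j) = 3*((j² + 17*j) + 14) = 3*(14 + j² + 17*j) = 42 + 3*j² + 51*j)
Z = 42 (Z = -59 + 101 = 42)
d(u) + Z = (42 + 3*(-½)² + 51*(-½)) + 42 = (42 + 3*(¼) - 51/2) + 42 = (42 + ¾ - 51/2) + 42 = 69/4 + 42 = 237/4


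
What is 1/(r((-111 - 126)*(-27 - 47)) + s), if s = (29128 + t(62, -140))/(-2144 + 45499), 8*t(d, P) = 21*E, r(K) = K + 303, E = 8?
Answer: 43355/773525704 ≈ 5.6049e-5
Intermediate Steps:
r(K) = 303 + K
t(d, P) = 21 (t(d, P) = (21*8)/8 = (⅛)*168 = 21)
s = 29149/43355 (s = (29128 + 21)/(-2144 + 45499) = 29149/43355 ≈ 0.67233)
1/(r((-111 - 126)*(-27 - 47)) + s) = 1/((303 + (-111 - 126)*(-27 - 47)) + 29149/43355) = 1/((303 - 237*(-74)) + 29149/43355) = 1/((303 + 17538) + 29149/43355) = 1/(17841 + 29149/43355) = 1/(773525704/43355) = 43355/773525704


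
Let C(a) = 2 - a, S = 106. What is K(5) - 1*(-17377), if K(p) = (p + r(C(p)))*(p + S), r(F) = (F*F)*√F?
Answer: 17932 + 999*I*√3 ≈ 17932.0 + 1730.3*I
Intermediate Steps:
r(F) = F^(5/2) (r(F) = F²*√F = F^(5/2))
K(p) = (106 + p)*(p + (2 - p)^(5/2)) (K(p) = (p + (2 - p)^(5/2))*(p + 106) = (p + (2 - p)^(5/2))*(106 + p) = (106 + p)*(p + (2 - p)^(5/2)))
K(5) - 1*(-17377) = (5² + 106*5 + 106*(2 - 1*5)^(5/2) + 5*(2 - 1*5)^(5/2)) - 1*(-17377) = (25 + 530 + 106*(2 - 5)^(5/2) + 5*(2 - 5)^(5/2)) + 17377 = (25 + 530 + 106*(-3)^(5/2) + 5*(-3)^(5/2)) + 17377 = (25 + 530 + 106*(9*I*√3) + 5*(9*I*√3)) + 17377 = (25 + 530 + 954*I*√3 + 45*I*√3) + 17377 = (555 + 999*I*√3) + 17377 = 17932 + 999*I*√3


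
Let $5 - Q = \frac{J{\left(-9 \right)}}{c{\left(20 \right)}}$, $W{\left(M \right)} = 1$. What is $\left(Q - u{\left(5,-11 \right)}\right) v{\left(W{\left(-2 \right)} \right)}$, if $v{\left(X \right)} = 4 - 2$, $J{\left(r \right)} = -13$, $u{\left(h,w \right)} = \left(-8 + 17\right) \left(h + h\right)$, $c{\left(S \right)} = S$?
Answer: $- \frac{1687}{10} \approx -168.7$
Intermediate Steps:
$u{\left(h,w \right)} = 18 h$ ($u{\left(h,w \right)} = 9 \cdot 2 h = 18 h$)
$Q = \frac{113}{20}$ ($Q = 5 - - \frac{13}{20} = 5 + \frac{13}{20} = \frac{113}{20} \approx 5.65$)
$v{\left(X \right)} = 2$
$\left(Q - u{\left(5,-11 \right)}\right) v{\left(W{\left(-2 \right)} \right)} = \left(\frac{113}{20} - 18 \cdot 5\right) 2 = \left(\frac{113}{20} - 90\right) 2 = \left(- \frac{1687}{20}\right) 2 = - \frac{1687}{10}$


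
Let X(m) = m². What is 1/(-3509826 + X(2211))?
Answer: 1/1378695 ≈ 7.2532e-7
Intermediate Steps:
1/(-3509826 + X(2211)) = 1/(-3509826 + 2211²) = 1/(-3509826 + 4888521) = 1/1378695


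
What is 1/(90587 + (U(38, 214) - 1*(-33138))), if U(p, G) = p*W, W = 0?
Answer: 1/123725 ≈ 8.0824e-6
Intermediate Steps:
U(p, G) = 0 (U(p, G) = p*0 = 0)
1/(90587 + (U(38, 214) - 1*(-33138))) = 1/(90587 + (0 - 1*(-33138))) = 1/(90587 + (0 + 33138)) = 1/(90587 + 33138) = 1/123725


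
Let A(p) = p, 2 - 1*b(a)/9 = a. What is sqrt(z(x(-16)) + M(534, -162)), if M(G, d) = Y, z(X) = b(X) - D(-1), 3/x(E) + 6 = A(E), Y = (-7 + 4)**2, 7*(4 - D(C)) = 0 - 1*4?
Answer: sqrt(561022)/154 ≈ 4.8637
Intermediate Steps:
b(a) = 18 - 9*a
D(C) = 32/7 (D(C) = 4 - (0 - 1*4)/7 = 4 - (0 - 4)/7 = 4 - 1/7*(-4) = 4 + 4/7 = 32/7)
Y = 9 (Y = (-3)**2 = 9)
x(E) = 3/(-6 + E)
z(X) = 94/7 - 9*X (z(X) = (18 - 9*X) - 1*32/7 = (18 - 9*X) - 32/7 = 94/7 - 9*X)
M(G, d) = 9
sqrt(z(x(-16)) + M(534, -162)) = sqrt((94/7 - 27/(-6 - 16)) + 9) = sqrt((94/7 - 27/(-22)) + 9) = sqrt((94/7 - 27*(-1)/22) + 9) = sqrt((94/7 - 9*(-3/22)) + 9) = sqrt((94/7 + 27/22) + 9) = sqrt(2257/154 + 9) = sqrt(3643/154) = sqrt(561022)/154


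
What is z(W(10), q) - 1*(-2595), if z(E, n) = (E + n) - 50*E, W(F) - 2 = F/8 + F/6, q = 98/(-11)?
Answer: 309563/132 ≈ 2345.2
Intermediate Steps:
q = -98/11 (q = 98*(-1/11) = -98/11 ≈ -8.9091)
W(F) = 2 + 7*F/24 (W(F) = 2 + (F/8 + F/6) = 2 + 7*F/24)
z(E, n) = n - 49*E
z(W(10), q) - 1*(-2595) = (-98/11 - 49*(2 + (7/24)*10)) - 1*(-2595) = (-98/11 - 49*(2 + 35/12)) + 2595 = (-98/11 - 49*59/12) + 2595 = (-98/11 - 2891/12) + 2595 = -32977/132 + 2595 = 309563/132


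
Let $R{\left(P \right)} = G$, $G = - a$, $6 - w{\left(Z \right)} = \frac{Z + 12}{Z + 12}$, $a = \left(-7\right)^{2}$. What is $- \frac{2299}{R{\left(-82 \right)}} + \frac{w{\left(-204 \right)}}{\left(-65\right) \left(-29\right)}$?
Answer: $\frac{866772}{18473} \approx 46.921$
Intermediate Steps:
$a = 49$
$w{\left(Z \right)} = 5$ ($w{\left(Z \right)} = 6 - \frac{Z + 12}{Z + 12} = 6 - \frac{12 + Z}{12 + Z} = 6 - 1 = 5$)
$G = -49$ ($G = \left(-1\right) 49 = -49$)
$R{\left(P \right)} = -49$
$- \frac{2299}{R{\left(-82 \right)}} + \frac{w{\left(-204 \right)}}{\left(-65\right) \left(-29\right)} = - \frac{2299}{-49} + \frac{5}{\left(-65\right) \left(-29\right)} = \left(-2299\right) \left(- \frac{1}{49}\right) + \frac{5}{1885} = \frac{2299}{49} + 5 \cdot \frac{1}{1885} = \frac{2299}{49} + \frac{1}{377} = \frac{866772}{18473}$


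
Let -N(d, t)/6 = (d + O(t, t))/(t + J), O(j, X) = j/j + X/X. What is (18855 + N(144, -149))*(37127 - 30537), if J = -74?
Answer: 27714515190/223 ≈ 1.2428e+8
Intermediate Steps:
O(j, X) = 2 (O(j, X) = 1 + 1 = 2)
N(d, t) = -6*(2 + d)/(-74 + t) (N(d, t) = -6*(d + 2)/(t - 74) = -6*(2 + d)/(-74 + t))
(18855 + N(144, -149))*(37127 - 30537) = (18855 + 6*(-2 - 1*144)/(-74 - 149))*(37127 - 30537) = (18855 + 6*(-2 - 144)/(-223))*6590 = (18855 + 6*(-1/223)*(-146))*6590 = (18855 + 876/223)*6590 = (4205541/223)*6590 = 27714515190/223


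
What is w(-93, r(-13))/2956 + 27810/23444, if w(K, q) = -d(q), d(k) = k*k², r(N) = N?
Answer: 33428207/17325116 ≈ 1.9295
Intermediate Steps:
d(k) = k³
w(K, q) = -q³
w(-93, r(-13))/2956 + 27810/23444 = -1*(-13)³/2956 + 27810/23444 = -1*(-2197)*(1/2956) + 27810*(1/23444) = 2197*(1/2956) + 13905/11722 = 2197/2956 + 13905/11722 = 33428207/17325116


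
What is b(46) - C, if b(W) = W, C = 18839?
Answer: -18793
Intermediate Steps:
b(46) - C = 46 - 1*18839 = 46 - 18839 = -18793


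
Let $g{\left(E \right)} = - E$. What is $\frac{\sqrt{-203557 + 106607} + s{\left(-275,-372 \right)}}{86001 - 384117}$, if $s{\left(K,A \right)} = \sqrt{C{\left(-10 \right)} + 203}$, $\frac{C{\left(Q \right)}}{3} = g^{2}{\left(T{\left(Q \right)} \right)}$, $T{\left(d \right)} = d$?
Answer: $- \frac{\sqrt{503}}{298116} - \frac{5 i \sqrt{3878}}{298116} \approx -7.5231 \cdot 10^{-5} - 0.0010445 i$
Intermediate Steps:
$C{\left(Q \right)} = 3 Q^{2}$ ($C{\left(Q \right)} = 3 \left(- Q\right)^{2} = 3 Q^{2}$)
$s{\left(K,A \right)} = \sqrt{503}$ ($s{\left(K,A \right)} = \sqrt{3 \left(-10\right)^{2} + 203} = \sqrt{3 \cdot 100 + 203} = \sqrt{300 + 203} = \sqrt{503}$)
$\frac{\sqrt{-203557 + 106607} + s{\left(-275,-372 \right)}}{86001 - 384117} = \frac{\sqrt{-203557 + 106607} + \sqrt{503}}{86001 - 384117} = \frac{\sqrt{-96950} + \sqrt{503}}{-298116} = \left(5 i \sqrt{3878} + \sqrt{503}\right) \left(- \frac{1}{298116}\right) = \left(\sqrt{503} + 5 i \sqrt{3878}\right) \left(- \frac{1}{298116}\right) = - \frac{\sqrt{503}}{298116} - \frac{5 i \sqrt{3878}}{298116}$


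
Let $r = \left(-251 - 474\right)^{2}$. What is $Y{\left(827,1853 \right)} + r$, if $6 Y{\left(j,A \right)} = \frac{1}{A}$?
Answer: $\frac{5843898751}{11118} \approx 5.2563 \cdot 10^{5}$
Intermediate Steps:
$Y{\left(j,A \right)} = \frac{1}{6 A}$
$r = 525625$ ($r = \left(-725\right)^{2} = 525625$)
$Y{\left(827,1853 \right)} + r = \frac{1}{6 \cdot 1853} + 525625 = \frac{1}{6} \cdot \frac{1}{1853} + 525625 = \frac{1}{11118} + 525625 = \frac{5843898751}{11118}$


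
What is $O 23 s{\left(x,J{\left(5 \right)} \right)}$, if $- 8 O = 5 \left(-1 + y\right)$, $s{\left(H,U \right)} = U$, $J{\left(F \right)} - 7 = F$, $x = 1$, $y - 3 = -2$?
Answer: $0$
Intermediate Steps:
$y = 1$ ($y = 3 - 2 = 1$)
$J{\left(F \right)} = 7 + F$
$O = 0$ ($O = - \frac{5 \left(-1 + 1\right)}{8} = - \frac{5 \cdot 0}{8} = \left(- \frac{1}{8}\right) 0 = 0$)
$O 23 s{\left(x,J{\left(5 \right)} \right)} = 0 \cdot 23 \left(7 + 5\right) = 0 \cdot 12 = 0$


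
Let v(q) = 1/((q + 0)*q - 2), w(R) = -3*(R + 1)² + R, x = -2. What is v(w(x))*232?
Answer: 232/23 ≈ 10.087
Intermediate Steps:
w(R) = R - 3*(1 + R)² (w(R) = -3*(1 + R)² + R = R - 3*(1 + R)²)
v(q) = 1/(-2 + q²) (v(q) = 1/(q*q - 2) = 1/(q² - 2) = 1/(-2 + q²))
v(w(x))*232 = 232/(-2 + (-2 - 3*(1 - 2)²)²) = 232/(-2 + (-2 - 3*(-1)²)²) = 232/(-2 + (-2 - 3*1)²) = 232/(-2 + (-2 - 3)²) = 232/(-2 + (-5)²) = 232/(-2 + 25) = 232/23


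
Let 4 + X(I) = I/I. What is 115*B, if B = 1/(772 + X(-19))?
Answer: 115/769 ≈ 0.14954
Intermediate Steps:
X(I) = -3 (X(I) = -4 + I/I = -4 + 1 = -3)
B = 1/769 (B = 1/(772 - 3) = 1/769 ≈ 0.0013004)
115*B = 115*(1/769) = 115/769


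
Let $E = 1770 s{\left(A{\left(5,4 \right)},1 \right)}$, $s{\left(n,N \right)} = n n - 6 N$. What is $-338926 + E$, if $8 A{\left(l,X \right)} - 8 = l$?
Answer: $- \frac{11035907}{32} \approx -3.4487 \cdot 10^{5}$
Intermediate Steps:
$A{\left(l,X \right)} = 1 + \frac{l}{8}$
$s{\left(n,N \right)} = n^{2} - 6 N$
$E = - \frac{190275}{32}$ ($E = 1770 \left(\left(1 + \frac{1}{8} \cdot 5\right)^{2} - 6\right) = 1770 \left(\left(1 + \frac{5}{8}\right)^{2} - 6\right) = 1770 \left(\left(\frac{13}{8}\right)^{2} - 6\right) = 1770 \left(\frac{169}{64} - 6\right) = 1770 \left(- \frac{215}{64}\right) = - \frac{190275}{32} \approx -5946.1$)
$-338926 + E = -338926 - \frac{190275}{32} = - \frac{11035907}{32}$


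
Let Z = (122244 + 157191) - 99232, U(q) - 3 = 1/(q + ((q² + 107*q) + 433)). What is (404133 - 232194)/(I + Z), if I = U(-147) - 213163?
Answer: -1060175874/203212861 ≈ -5.2171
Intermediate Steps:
U(q) = 3 + 1/(433 + q² + 108*q) (U(q) = 3 + 1/(q + ((q² + 107*q) + 433)) = 3 + 1/(q + (433 + q² + 107*q)) = 3 + 1/(433 + q² + 108*q))
Z = 180203 (Z = 279435 - 99232 = 180203)
I = -1314344559/6166 (I = (1300 + 3*(-147)² + 324*(-147))/(433 + (-147)² + 108*(-147)) - 213163 = (1300 + 3*21609 - 47628)/(433 + 21609 - 15876) - 213163 = (1300 + 64827 - 47628)/6166 - 213163 = (1/6166)*18499 - 213163 = 18499/6166 - 213163 = -1314344559/6166 ≈ -2.1316e+5)
(404133 - 232194)/(I + Z) = (404133 - 232194)/(-1314344559/6166 + 180203) = 171939/(-203212861/6166) = 171939*(-6166/203212861) = -1060175874/203212861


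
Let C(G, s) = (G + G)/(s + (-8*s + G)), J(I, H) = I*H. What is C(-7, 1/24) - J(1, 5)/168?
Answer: 7939/4200 ≈ 1.8902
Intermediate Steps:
J(I, H) = H*I
C(G, s) = 2*G/(G - 7*s) (C(G, s) = (2*G)/(s + (G - 8*s)) = (2*G)/(G - 7*s) = 2*G/(G - 7*s))
C(-7, 1/24) - J(1, 5)/168 = 2*(-7)/(-7 - 7/24) - 5*1/168 = 2*(-7)/(-7 - 7*1/24) - 5/168 = 2*(-7)/(-7 - 7/24) - 1*5/168 = 2*(-7)/(-175/24) - 5/168 = 2*(-7)*(-24/175) - 5/168 = 48/25 - 5/168 = 7939/4200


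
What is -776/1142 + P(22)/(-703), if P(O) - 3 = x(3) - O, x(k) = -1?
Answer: -261344/401413 ≈ -0.65106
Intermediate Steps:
P(O) = 2 - O (P(O) = 3 + (-1 - O) = 2 - O)
-776/1142 + P(22)/(-703) = -776/1142 + (2 - 1*22)/(-703) = -776*1/1142 + (2 - 22)*(-1/703) = -388/571 - 20*(-1/703) = -388/571 + 20/703 = -261344/401413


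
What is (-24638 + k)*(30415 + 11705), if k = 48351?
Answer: 998791560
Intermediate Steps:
(-24638 + k)*(30415 + 11705) = (-24638 + 48351)*(30415 + 11705) = 23713*42120 = 998791560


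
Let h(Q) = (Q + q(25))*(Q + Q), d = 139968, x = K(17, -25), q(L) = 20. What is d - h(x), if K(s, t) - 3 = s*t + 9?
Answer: -184650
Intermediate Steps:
K(s, t) = 12 + s*t (K(s, t) = 3 + (s*t + 9) = 3 + (9 + s*t) = 12 + s*t)
x = -413 (x = 12 + 17*(-25) = 12 - 425 = -413)
h(Q) = 2*Q*(20 + Q) (h(Q) = (Q + 20)*(Q + Q) = (20 + Q)*(2*Q) = 2*Q*(20 + Q))
d - h(x) = 139968 - 2*(-413)*(20 - 413) = 139968 - 2*(-413)*(-393) = 139968 - 1*324618 = 139968 - 324618 = -184650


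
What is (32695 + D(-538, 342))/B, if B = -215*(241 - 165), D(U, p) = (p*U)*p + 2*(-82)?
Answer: 62894101/16340 ≈ 3849.1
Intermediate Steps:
D(U, p) = -164 + U*p² (D(U, p) = (U*p)*p - 164 = U*p² - 164 = -164 + U*p²)
B = -16340 (B = -215*76 = -16340)
(32695 + D(-538, 342))/B = (32695 + (-164 - 538*342²))/(-16340) = (32695 + (-164 - 538*116964))*(-1/16340) = (32695 + (-164 - 62926632))*(-1/16340) = (32695 - 62926796)*(-1/16340) = -62894101*(-1/16340) = 62894101/16340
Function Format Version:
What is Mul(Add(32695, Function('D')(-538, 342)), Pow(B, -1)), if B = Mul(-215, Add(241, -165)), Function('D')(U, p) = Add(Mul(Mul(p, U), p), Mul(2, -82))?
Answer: Rational(62894101, 16340) ≈ 3849.1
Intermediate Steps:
Function('D')(U, p) = Add(-164, Mul(U, Pow(p, 2))) (Function('D')(U, p) = Add(Mul(Mul(U, p), p), -164) = Add(Mul(U, Pow(p, 2)), -164) = Add(-164, Mul(U, Pow(p, 2))))
B = -16340 (B = Mul(-215, 76) = -16340)
Mul(Add(32695, Function('D')(-538, 342)), Pow(B, -1)) = Mul(Add(32695, Add(-164, Mul(-538, Pow(342, 2)))), Pow(-16340, -1)) = Mul(Add(32695, Add(-164, Mul(-538, 116964))), Rational(-1, 16340)) = Mul(Add(32695, Add(-164, -62926632)), Rational(-1, 16340)) = Mul(Add(32695, -62926796), Rational(-1, 16340)) = Mul(-62894101, Rational(-1, 16340)) = Rational(62894101, 16340)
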